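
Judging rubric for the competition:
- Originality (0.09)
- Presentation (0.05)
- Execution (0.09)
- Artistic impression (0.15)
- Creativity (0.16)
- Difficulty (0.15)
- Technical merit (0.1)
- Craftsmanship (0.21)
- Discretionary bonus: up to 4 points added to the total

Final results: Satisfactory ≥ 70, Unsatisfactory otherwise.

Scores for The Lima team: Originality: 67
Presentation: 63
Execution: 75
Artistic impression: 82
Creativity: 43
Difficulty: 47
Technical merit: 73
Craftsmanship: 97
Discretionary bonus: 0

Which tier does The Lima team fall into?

Weighted total:
  Originality 67 × 0.09 = 6.03
  Presentation 63 × 0.05 = 3.15
  Execution 75 × 0.09 = 6.75
  Artistic impression 82 × 0.15 = 12.3
  Creativity 43 × 0.16 = 6.88
  Difficulty 47 × 0.15 = 7.05
  Technical merit 73 × 0.1 = 7.3
  Craftsmanship 97 × 0.21 = 20.37
Sum = 69.83
Discretionary bonus: 69.83 + 0 = 69.83
69.83 < 70 → Unsatisfactory

Unsatisfactory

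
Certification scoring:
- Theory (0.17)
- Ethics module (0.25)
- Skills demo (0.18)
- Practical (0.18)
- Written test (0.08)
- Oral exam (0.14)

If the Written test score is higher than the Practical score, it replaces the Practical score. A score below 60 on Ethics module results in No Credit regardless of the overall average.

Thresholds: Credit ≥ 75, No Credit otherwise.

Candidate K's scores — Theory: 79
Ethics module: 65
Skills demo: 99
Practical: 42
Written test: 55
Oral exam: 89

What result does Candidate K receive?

No Credit

Written test (55) > Practical (42), so Practical counts as 55.
Ethics module score 65 ≥ 60: minimum met.
Weighted total:
  Theory 79 × 0.17 = 13.43
  Ethics module 65 × 0.25 = 16.25
  Skills demo 99 × 0.18 = 17.82
  Practical 55 × 0.18 = 9.9
  Written test 55 × 0.08 = 4.4
  Oral exam 89 × 0.14 = 12.46
Sum = 74.26
74.26 < 75 → No Credit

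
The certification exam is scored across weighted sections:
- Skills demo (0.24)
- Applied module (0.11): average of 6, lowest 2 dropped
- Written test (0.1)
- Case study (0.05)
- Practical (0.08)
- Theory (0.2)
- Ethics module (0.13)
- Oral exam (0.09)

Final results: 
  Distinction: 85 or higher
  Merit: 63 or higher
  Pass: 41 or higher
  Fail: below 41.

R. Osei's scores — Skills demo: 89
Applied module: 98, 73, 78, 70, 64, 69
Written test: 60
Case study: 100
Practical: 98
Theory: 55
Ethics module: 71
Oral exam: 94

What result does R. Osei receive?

Applied module: drop 64, 69 → average of remaining 4 = 319/4 = 79.75
Weighted total:
  Skills demo 89 × 0.24 = 21.36
  Applied module 79.75 × 0.11 = 8.7725
  Written test 60 × 0.1 = 6
  Case study 100 × 0.05 = 5
  Practical 98 × 0.08 = 7.84
  Theory 55 × 0.2 = 11
  Ethics module 71 × 0.13 = 9.23
  Oral exam 94 × 0.09 = 8.46
Sum = 77.6625
77.6625 is ≥ 63 and < 85 → Merit

Merit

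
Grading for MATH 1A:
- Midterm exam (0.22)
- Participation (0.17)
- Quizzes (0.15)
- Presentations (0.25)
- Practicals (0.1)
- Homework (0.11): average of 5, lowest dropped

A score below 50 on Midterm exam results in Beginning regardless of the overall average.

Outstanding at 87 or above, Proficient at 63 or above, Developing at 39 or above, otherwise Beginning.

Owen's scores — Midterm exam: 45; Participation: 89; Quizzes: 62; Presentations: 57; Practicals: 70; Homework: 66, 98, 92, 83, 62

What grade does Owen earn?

Beginning

Homework: drop 62 → average of remaining 4 = 339/4 = 84.75
Midterm exam score 45 < 50: minimum not met.
Weighted total:
  Midterm exam 45 × 0.22 = 9.9
  Participation 89 × 0.17 = 15.13
  Quizzes 62 × 0.15 = 9.3
  Presentations 57 × 0.25 = 14.25
  Practicals 70 × 0.1 = 7
  Homework 84.75 × 0.11 = 9.3225
Sum = 64.9025
Because the Midterm exam minimum was not met, the result is Beginning.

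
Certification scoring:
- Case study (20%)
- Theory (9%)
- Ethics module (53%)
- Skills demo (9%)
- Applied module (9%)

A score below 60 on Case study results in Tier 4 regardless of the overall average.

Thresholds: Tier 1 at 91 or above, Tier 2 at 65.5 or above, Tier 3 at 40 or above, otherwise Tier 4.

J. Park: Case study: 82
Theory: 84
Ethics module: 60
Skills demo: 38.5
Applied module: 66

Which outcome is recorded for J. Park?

Tier 3

Case study score 82 ≥ 60: minimum met.
Weighted total:
  Case study 82 × 0.2 = 16.4
  Theory 84 × 0.09 = 7.56
  Ethics module 60 × 0.53 = 31.8
  Skills demo 38.5 × 0.09 = 3.465
  Applied module 66 × 0.09 = 5.94
Sum = 65.165
65.165 is ≥ 40 and < 65.5 → Tier 3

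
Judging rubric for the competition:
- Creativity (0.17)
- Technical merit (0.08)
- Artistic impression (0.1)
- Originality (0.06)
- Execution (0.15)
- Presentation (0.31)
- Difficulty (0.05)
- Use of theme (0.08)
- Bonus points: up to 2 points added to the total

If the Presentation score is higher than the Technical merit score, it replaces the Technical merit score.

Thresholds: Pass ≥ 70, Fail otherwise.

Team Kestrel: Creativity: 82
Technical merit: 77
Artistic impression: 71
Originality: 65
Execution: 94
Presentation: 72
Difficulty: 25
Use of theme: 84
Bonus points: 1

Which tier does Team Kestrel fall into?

Pass

Presentation (72) ≤ Technical merit (77), so Technical merit stays at 77.
Weighted total:
  Creativity 82 × 0.17 = 13.94
  Technical merit 77 × 0.08 = 6.16
  Artistic impression 71 × 0.1 = 7.1
  Originality 65 × 0.06 = 3.9
  Execution 94 × 0.15 = 14.1
  Presentation 72 × 0.31 = 22.32
  Difficulty 25 × 0.05 = 1.25
  Use of theme 84 × 0.08 = 6.72
Sum = 75.49
Bonus points: 75.49 + 1 = 76.49
76.49 ≥ 70 → Pass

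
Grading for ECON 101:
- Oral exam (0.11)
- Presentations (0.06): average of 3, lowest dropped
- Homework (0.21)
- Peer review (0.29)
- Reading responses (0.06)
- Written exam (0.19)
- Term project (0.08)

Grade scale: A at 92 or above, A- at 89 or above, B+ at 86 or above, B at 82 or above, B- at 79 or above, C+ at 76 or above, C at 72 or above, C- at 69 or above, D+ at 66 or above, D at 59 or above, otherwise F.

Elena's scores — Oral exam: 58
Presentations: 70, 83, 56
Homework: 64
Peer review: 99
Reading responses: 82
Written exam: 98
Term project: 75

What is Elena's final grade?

B

Presentations: drop 56 → average of remaining 2 = 153/2 = 76.5
Weighted total:
  Oral exam 58 × 0.11 = 6.38
  Presentations 76.5 × 0.06 = 4.59
  Homework 64 × 0.21 = 13.44
  Peer review 99 × 0.29 = 28.71
  Reading responses 82 × 0.06 = 4.92
  Written exam 98 × 0.19 = 18.62
  Term project 75 × 0.08 = 6
Sum = 82.66
82.66 is ≥ 82 and < 86 → B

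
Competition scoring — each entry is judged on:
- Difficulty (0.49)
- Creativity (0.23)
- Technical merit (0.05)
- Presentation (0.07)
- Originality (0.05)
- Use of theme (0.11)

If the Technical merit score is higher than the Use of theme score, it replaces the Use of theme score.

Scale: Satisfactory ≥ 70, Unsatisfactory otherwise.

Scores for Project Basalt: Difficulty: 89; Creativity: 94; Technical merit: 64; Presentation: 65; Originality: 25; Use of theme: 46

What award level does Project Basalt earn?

Satisfactory

Technical merit (64) > Use of theme (46), so Use of theme counts as 64.
Weighted total:
  Difficulty 89 × 0.49 = 43.61
  Creativity 94 × 0.23 = 21.62
  Technical merit 64 × 0.05 = 3.2
  Presentation 65 × 0.07 = 4.55
  Originality 25 × 0.05 = 1.25
  Use of theme 64 × 0.11 = 7.04
Sum = 81.27
81.27 ≥ 70 → Satisfactory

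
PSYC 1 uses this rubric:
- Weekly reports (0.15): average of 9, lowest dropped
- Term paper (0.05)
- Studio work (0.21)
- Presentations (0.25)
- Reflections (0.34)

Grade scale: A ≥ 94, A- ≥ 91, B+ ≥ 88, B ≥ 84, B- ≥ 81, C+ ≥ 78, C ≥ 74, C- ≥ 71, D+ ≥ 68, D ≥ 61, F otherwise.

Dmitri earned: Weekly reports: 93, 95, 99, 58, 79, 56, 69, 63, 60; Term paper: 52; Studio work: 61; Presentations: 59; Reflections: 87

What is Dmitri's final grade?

Weekly reports: drop 56 → average of remaining 8 = 616/8 = 77
Weighted total:
  Weekly reports 77 × 0.15 = 11.55
  Term paper 52 × 0.05 = 2.6
  Studio work 61 × 0.21 = 12.81
  Presentations 59 × 0.25 = 14.75
  Reflections 87 × 0.34 = 29.58
Sum = 71.29
71.29 is ≥ 71 and < 74 → C-

C-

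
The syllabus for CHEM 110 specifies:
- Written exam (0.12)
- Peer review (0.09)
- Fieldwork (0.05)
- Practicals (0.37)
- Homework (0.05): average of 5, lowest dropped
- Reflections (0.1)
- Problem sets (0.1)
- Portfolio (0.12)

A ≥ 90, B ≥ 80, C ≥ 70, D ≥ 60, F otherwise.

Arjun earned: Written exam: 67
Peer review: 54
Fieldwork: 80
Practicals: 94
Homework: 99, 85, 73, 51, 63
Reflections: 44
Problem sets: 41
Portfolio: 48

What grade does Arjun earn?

Homework: drop 51 → average of remaining 4 = 320/4 = 80
Weighted total:
  Written exam 67 × 0.12 = 8.04
  Peer review 54 × 0.09 = 4.86
  Fieldwork 80 × 0.05 = 4
  Practicals 94 × 0.37 = 34.78
  Homework 80 × 0.05 = 4
  Reflections 44 × 0.1 = 4.4
  Problem sets 41 × 0.1 = 4.1
  Portfolio 48 × 0.12 = 5.76
Sum = 69.94
69.94 is ≥ 60 and < 70 → D

D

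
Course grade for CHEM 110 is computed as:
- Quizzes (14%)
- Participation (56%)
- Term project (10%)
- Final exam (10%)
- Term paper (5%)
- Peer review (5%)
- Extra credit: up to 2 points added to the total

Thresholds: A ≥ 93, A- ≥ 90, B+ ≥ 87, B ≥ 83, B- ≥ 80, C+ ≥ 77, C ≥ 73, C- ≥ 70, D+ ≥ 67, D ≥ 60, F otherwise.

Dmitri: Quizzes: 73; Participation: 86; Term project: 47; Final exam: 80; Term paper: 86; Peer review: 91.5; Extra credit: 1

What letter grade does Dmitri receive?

B-

Weighted total:
  Quizzes 73 × 0.14 = 10.22
  Participation 86 × 0.56 = 48.16
  Term project 47 × 0.1 = 4.7
  Final exam 80 × 0.1 = 8
  Term paper 86 × 0.05 = 4.3
  Peer review 91.5 × 0.05 = 4.575
Sum = 79.955
Extra credit: 79.955 + 1 = 80.955
80.955 is ≥ 80 and < 83 → B-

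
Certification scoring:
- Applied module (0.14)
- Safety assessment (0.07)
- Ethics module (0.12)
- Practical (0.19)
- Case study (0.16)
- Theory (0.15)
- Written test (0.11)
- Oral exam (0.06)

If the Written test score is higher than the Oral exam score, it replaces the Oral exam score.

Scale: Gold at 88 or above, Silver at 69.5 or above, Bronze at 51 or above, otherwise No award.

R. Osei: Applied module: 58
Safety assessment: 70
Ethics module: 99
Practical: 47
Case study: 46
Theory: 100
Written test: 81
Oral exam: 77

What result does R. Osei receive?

Silver

Written test (81) > Oral exam (77), so Oral exam counts as 81.
Weighted total:
  Applied module 58 × 0.14 = 8.12
  Safety assessment 70 × 0.07 = 4.9
  Ethics module 99 × 0.12 = 11.88
  Practical 47 × 0.19 = 8.93
  Case study 46 × 0.16 = 7.36
  Theory 100 × 0.15 = 15
  Written test 81 × 0.11 = 8.91
  Oral exam 81 × 0.06 = 4.86
Sum = 69.96
69.96 is ≥ 69.5 and < 88 → Silver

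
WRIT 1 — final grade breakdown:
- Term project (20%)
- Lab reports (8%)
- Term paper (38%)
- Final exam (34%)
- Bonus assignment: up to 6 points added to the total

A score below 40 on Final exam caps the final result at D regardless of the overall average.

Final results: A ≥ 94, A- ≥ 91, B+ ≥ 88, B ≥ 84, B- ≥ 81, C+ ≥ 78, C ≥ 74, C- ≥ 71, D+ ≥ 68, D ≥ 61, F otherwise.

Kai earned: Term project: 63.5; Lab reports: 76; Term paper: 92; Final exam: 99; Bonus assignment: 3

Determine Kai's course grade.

Final exam score 99 ≥ 40: minimum met.
Weighted total:
  Term project 63.5 × 0.2 = 12.7
  Lab reports 76 × 0.08 = 6.08
  Term paper 92 × 0.38 = 34.96
  Final exam 99 × 0.34 = 33.66
Sum = 87.4
Bonus assignment: 87.4 + 3 = 90.4
90.4 is ≥ 88 and < 91 → B+

B+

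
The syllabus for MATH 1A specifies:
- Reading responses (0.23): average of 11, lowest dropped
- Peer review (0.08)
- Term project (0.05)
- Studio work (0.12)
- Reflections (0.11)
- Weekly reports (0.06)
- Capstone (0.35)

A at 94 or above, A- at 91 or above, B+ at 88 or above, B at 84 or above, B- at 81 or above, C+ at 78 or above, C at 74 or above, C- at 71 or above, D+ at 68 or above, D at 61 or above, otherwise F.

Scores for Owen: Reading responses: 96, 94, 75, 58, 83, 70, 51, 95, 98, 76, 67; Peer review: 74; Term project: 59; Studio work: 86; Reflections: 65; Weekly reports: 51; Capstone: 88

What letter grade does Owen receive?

C+

Reading responses: drop 51 → average of remaining 10 = 812/10 = 81.2
Weighted total:
  Reading responses 81.2 × 0.23 = 18.676
  Peer review 74 × 0.08 = 5.92
  Term project 59 × 0.05 = 2.95
  Studio work 86 × 0.12 = 10.32
  Reflections 65 × 0.11 = 7.15
  Weekly reports 51 × 0.06 = 3.06
  Capstone 88 × 0.35 = 30.8
Sum = 78.876
78.876 is ≥ 78 and < 81 → C+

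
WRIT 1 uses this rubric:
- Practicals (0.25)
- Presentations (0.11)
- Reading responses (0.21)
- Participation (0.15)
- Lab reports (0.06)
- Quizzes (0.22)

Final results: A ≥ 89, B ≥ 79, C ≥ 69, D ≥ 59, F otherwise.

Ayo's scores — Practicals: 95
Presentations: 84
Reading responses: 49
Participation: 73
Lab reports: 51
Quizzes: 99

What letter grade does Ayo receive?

Weighted total:
  Practicals 95 × 0.25 = 23.75
  Presentations 84 × 0.11 = 9.24
  Reading responses 49 × 0.21 = 10.29
  Participation 73 × 0.15 = 10.95
  Lab reports 51 × 0.06 = 3.06
  Quizzes 99 × 0.22 = 21.78
Sum = 79.07
79.07 is ≥ 79 and < 89 → B

B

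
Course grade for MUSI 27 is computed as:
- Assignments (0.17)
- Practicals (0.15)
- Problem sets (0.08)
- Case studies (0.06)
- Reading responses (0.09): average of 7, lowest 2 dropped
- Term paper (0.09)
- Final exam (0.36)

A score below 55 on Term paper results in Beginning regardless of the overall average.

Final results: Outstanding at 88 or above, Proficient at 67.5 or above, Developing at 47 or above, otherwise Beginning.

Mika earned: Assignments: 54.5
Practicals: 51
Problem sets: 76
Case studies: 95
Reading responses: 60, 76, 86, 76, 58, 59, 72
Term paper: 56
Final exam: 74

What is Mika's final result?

Developing

Reading responses: drop 58, 59 → average of remaining 5 = 370/5 = 74
Term paper score 56 ≥ 55: minimum met.
Weighted total:
  Assignments 54.5 × 0.17 = 9.265
  Practicals 51 × 0.15 = 7.65
  Problem sets 76 × 0.08 = 6.08
  Case studies 95 × 0.06 = 5.7
  Reading responses 74 × 0.09 = 6.66
  Term paper 56 × 0.09 = 5.04
  Final exam 74 × 0.36 = 26.64
Sum = 67.035
67.035 is ≥ 47 and < 67.5 → Developing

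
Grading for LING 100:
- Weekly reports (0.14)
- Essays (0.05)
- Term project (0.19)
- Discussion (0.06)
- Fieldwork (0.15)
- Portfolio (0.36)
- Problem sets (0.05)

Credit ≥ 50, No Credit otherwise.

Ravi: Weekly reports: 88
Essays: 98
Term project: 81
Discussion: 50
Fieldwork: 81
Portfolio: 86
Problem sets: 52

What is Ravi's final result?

Credit

Weighted total:
  Weekly reports 88 × 0.14 = 12.32
  Essays 98 × 0.05 = 4.9
  Term project 81 × 0.19 = 15.39
  Discussion 50 × 0.06 = 3
  Fieldwork 81 × 0.15 = 12.15
  Portfolio 86 × 0.36 = 30.96
  Problem sets 52 × 0.05 = 2.6
Sum = 81.32
81.32 ≥ 50 → Credit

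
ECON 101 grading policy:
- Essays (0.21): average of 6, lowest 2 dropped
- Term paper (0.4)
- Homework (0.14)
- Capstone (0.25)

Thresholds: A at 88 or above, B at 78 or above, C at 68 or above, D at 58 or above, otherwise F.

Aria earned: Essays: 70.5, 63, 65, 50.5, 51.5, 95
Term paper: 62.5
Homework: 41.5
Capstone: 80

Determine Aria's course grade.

D

Essays: drop 50.5, 51.5 → average of remaining 4 = 293.5/4 = 73.375
Weighted total:
  Essays 73.375 × 0.21 = 15.40875
  Term paper 62.5 × 0.4 = 25
  Homework 41.5 × 0.14 = 5.81
  Capstone 80 × 0.25 = 20
Sum = 66.21875
66.21875 is ≥ 58 and < 68 → D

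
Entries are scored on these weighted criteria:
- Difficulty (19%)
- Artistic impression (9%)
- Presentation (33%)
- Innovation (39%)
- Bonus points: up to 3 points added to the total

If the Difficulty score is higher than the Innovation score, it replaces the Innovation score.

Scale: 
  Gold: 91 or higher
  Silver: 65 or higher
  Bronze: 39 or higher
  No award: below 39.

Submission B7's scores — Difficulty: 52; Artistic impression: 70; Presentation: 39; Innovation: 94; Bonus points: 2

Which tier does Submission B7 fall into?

Difficulty (52) ≤ Innovation (94), so Innovation stays at 94.
Weighted total:
  Difficulty 52 × 0.19 = 9.88
  Artistic impression 70 × 0.09 = 6.3
  Presentation 39 × 0.33 = 12.87
  Innovation 94 × 0.39 = 36.66
Sum = 65.71
Bonus points: 65.71 + 2 = 67.71
67.71 is ≥ 65 and < 91 → Silver

Silver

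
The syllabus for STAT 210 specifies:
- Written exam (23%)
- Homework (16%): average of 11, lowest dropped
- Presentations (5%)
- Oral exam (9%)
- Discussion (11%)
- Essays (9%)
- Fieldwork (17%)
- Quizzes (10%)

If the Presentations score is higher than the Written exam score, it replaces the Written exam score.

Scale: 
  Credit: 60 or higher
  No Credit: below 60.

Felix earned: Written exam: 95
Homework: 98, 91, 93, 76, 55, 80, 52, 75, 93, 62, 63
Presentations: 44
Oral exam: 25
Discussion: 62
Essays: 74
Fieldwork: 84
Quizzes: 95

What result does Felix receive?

Homework: drop 52 → average of remaining 10 = 786/10 = 78.6
Presentations (44) ≤ Written exam (95), so Written exam stays at 95.
Weighted total:
  Written exam 95 × 0.23 = 21.85
  Homework 78.6 × 0.16 = 12.576
  Presentations 44 × 0.05 = 2.2
  Oral exam 25 × 0.09 = 2.25
  Discussion 62 × 0.11 = 6.82
  Essays 74 × 0.09 = 6.66
  Fieldwork 84 × 0.17 = 14.28
  Quizzes 95 × 0.1 = 9.5
Sum = 76.136
76.136 ≥ 60 → Credit

Credit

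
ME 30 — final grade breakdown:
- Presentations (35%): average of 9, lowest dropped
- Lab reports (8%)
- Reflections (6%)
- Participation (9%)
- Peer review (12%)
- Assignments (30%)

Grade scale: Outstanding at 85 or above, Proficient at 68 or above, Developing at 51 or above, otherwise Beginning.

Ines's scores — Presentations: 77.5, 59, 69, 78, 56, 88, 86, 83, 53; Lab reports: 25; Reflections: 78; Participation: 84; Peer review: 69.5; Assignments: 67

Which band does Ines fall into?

Presentations: drop 53 → average of remaining 8 = 596.5/8 = 74.5625
Weighted total:
  Presentations 74.5625 × 0.35 = 26.096875
  Lab reports 25 × 0.08 = 2
  Reflections 78 × 0.06 = 4.68
  Participation 84 × 0.09 = 7.56
  Peer review 69.5 × 0.12 = 8.34
  Assignments 67 × 0.3 = 20.1
Sum = 68.776875
68.776875 is ≥ 68 and < 85 → Proficient

Proficient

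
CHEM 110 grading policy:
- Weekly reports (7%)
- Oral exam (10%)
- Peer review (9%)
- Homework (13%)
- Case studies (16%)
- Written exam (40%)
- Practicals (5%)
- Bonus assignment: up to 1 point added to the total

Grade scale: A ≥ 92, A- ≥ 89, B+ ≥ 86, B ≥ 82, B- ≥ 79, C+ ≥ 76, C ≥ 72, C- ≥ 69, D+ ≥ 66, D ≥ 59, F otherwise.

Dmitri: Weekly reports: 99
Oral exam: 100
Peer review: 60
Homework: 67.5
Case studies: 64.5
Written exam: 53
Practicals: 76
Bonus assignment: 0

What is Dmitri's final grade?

D+

Weighted total:
  Weekly reports 99 × 0.07 = 6.93
  Oral exam 100 × 0.1 = 10
  Peer review 60 × 0.09 = 5.4
  Homework 67.5 × 0.13 = 8.775
  Case studies 64.5 × 0.16 = 10.32
  Written exam 53 × 0.4 = 21.2
  Practicals 76 × 0.05 = 3.8
Sum = 66.425
Bonus assignment: 66.425 + 0 = 66.425
66.425 is ≥ 66 and < 69 → D+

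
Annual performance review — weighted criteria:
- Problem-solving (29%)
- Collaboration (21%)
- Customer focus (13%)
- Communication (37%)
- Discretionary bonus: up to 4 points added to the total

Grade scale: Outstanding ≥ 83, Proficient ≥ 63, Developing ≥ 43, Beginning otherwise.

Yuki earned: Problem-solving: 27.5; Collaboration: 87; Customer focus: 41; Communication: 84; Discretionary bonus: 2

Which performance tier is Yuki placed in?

Proficient

Weighted total:
  Problem-solving 27.5 × 0.29 = 7.975
  Collaboration 87 × 0.21 = 18.27
  Customer focus 41 × 0.13 = 5.33
  Communication 84 × 0.37 = 31.08
Sum = 62.655
Discretionary bonus: 62.655 + 2 = 64.655
64.655 is ≥ 63 and < 83 → Proficient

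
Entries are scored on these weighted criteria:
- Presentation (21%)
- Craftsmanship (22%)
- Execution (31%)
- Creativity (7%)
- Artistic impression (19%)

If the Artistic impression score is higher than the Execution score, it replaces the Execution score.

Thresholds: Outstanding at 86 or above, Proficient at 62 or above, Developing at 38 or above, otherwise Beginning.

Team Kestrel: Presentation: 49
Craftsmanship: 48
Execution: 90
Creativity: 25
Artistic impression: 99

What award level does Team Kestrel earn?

Proficient

Artistic impression (99) > Execution (90), so Execution counts as 99.
Weighted total:
  Presentation 49 × 0.21 = 10.29
  Craftsmanship 48 × 0.22 = 10.56
  Execution 99 × 0.31 = 30.69
  Creativity 25 × 0.07 = 1.75
  Artistic impression 99 × 0.19 = 18.81
Sum = 72.1
72.1 is ≥ 62 and < 86 → Proficient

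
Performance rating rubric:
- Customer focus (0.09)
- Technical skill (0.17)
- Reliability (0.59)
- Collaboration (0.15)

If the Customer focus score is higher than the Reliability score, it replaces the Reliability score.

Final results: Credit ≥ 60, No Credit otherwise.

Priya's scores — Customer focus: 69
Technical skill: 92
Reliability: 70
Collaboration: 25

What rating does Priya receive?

Credit

Customer focus (69) ≤ Reliability (70), so Reliability stays at 70.
Weighted total:
  Customer focus 69 × 0.09 = 6.21
  Technical skill 92 × 0.17 = 15.64
  Reliability 70 × 0.59 = 41.3
  Collaboration 25 × 0.15 = 3.75
Sum = 66.9
66.9 ≥ 60 → Credit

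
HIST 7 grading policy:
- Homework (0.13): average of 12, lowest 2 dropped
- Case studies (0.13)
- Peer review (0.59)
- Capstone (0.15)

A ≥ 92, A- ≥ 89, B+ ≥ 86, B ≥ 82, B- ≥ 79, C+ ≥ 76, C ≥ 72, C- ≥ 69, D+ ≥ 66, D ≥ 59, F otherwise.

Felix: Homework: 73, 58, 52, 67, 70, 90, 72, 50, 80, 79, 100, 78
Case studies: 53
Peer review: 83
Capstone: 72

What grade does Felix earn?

C+

Homework: drop 50, 52 → average of remaining 10 = 767/10 = 76.7
Weighted total:
  Homework 76.7 × 0.13 = 9.971
  Case studies 53 × 0.13 = 6.89
  Peer review 83 × 0.59 = 48.97
  Capstone 72 × 0.15 = 10.8
Sum = 76.631
76.631 is ≥ 76 and < 79 → C+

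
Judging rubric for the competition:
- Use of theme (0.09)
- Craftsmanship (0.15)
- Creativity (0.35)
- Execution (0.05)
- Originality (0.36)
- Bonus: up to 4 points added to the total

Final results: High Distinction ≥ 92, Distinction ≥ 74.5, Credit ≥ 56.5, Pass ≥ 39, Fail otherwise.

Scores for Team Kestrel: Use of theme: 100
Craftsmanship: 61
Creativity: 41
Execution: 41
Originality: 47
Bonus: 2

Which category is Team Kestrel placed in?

Pass

Weighted total:
  Use of theme 100 × 0.09 = 9
  Craftsmanship 61 × 0.15 = 9.15
  Creativity 41 × 0.35 = 14.35
  Execution 41 × 0.05 = 2.05
  Originality 47 × 0.36 = 16.92
Sum = 51.47
Bonus: 51.47 + 2 = 53.47
53.47 is ≥ 39 and < 56.5 → Pass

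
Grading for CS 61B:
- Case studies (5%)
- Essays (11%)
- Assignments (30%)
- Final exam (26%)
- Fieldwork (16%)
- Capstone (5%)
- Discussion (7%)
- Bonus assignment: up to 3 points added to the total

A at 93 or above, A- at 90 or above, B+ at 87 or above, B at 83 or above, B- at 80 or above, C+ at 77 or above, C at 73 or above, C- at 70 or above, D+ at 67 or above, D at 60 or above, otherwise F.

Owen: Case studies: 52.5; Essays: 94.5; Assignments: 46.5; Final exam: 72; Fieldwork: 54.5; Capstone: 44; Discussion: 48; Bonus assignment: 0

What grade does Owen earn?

F

Weighted total:
  Case studies 52.5 × 0.05 = 2.625
  Essays 94.5 × 0.11 = 10.395
  Assignments 46.5 × 0.3 = 13.95
  Final exam 72 × 0.26 = 18.72
  Fieldwork 54.5 × 0.16 = 8.72
  Capstone 44 × 0.05 = 2.2
  Discussion 48 × 0.07 = 3.36
Sum = 59.97
Bonus assignment: 59.97 + 0 = 59.97
59.97 < 60 → F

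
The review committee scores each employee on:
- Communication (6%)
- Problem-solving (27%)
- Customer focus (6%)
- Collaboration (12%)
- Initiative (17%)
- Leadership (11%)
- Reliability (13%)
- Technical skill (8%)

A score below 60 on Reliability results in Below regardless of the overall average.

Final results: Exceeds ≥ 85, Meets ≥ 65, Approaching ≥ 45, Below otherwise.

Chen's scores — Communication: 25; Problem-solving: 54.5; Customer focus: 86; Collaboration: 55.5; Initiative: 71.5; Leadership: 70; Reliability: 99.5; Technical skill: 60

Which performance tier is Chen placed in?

Meets

Reliability score 99.5 ≥ 60: minimum met.
Weighted total:
  Communication 25 × 0.06 = 1.5
  Problem-solving 54.5 × 0.27 = 14.715
  Customer focus 86 × 0.06 = 5.16
  Collaboration 55.5 × 0.12 = 6.66
  Initiative 71.5 × 0.17 = 12.155
  Leadership 70 × 0.11 = 7.7
  Reliability 99.5 × 0.13 = 12.935
  Technical skill 60 × 0.08 = 4.8
Sum = 65.625
65.625 is ≥ 65 and < 85 → Meets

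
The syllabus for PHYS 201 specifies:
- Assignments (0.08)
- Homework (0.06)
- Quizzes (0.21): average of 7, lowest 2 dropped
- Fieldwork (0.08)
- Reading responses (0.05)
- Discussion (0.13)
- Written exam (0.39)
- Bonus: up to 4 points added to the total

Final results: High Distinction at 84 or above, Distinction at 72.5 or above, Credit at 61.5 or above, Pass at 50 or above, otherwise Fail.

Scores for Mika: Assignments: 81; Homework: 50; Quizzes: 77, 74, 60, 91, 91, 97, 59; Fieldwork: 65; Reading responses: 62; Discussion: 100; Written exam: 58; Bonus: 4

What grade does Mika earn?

Quizzes: drop 59, 60 → average of remaining 5 = 430/5 = 86
Weighted total:
  Assignments 81 × 0.08 = 6.48
  Homework 50 × 0.06 = 3
  Quizzes 86 × 0.21 = 18.06
  Fieldwork 65 × 0.08 = 5.2
  Reading responses 62 × 0.05 = 3.1
  Discussion 100 × 0.13 = 13
  Written exam 58 × 0.39 = 22.62
Sum = 71.46
Bonus: 71.46 + 4 = 75.46
75.46 is ≥ 72.5 and < 84 → Distinction

Distinction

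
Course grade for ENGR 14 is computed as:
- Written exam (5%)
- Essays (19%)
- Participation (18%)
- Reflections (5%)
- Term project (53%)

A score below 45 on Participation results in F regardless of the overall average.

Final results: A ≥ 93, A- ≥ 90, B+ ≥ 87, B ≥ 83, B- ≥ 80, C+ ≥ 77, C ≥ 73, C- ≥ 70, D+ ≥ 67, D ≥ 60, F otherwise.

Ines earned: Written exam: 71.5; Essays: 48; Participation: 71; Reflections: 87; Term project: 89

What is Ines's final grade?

Participation score 71 ≥ 45: minimum met.
Weighted total:
  Written exam 71.5 × 0.05 = 3.575
  Essays 48 × 0.19 = 9.12
  Participation 71 × 0.18 = 12.78
  Reflections 87 × 0.05 = 4.35
  Term project 89 × 0.53 = 47.17
Sum = 76.995
76.995 is ≥ 73 and < 77 → C

C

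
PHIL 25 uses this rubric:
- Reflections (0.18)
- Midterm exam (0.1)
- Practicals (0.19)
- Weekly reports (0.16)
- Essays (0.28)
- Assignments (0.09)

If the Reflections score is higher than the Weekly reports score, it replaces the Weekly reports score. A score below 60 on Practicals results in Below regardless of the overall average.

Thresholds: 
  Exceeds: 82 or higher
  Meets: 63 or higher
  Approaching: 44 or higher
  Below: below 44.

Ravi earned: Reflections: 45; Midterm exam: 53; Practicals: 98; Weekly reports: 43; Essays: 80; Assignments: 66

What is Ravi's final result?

Reflections (45) > Weekly reports (43), so Weekly reports counts as 45.
Practicals score 98 ≥ 60: minimum met.
Weighted total:
  Reflections 45 × 0.18 = 8.1
  Midterm exam 53 × 0.1 = 5.3
  Practicals 98 × 0.19 = 18.62
  Weekly reports 45 × 0.16 = 7.2
  Essays 80 × 0.28 = 22.4
  Assignments 66 × 0.09 = 5.94
Sum = 67.56
67.56 is ≥ 63 and < 82 → Meets

Meets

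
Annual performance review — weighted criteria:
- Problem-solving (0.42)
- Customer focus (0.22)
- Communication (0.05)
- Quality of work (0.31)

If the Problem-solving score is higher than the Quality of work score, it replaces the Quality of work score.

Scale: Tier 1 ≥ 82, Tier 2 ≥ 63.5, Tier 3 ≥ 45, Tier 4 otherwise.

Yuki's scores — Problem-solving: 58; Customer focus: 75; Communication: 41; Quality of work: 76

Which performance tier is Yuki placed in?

Tier 2

Problem-solving (58) ≤ Quality of work (76), so Quality of work stays at 76.
Weighted total:
  Problem-solving 58 × 0.42 = 24.36
  Customer focus 75 × 0.22 = 16.5
  Communication 41 × 0.05 = 2.05
  Quality of work 76 × 0.31 = 23.56
Sum = 66.47
66.47 is ≥ 63.5 and < 82 → Tier 2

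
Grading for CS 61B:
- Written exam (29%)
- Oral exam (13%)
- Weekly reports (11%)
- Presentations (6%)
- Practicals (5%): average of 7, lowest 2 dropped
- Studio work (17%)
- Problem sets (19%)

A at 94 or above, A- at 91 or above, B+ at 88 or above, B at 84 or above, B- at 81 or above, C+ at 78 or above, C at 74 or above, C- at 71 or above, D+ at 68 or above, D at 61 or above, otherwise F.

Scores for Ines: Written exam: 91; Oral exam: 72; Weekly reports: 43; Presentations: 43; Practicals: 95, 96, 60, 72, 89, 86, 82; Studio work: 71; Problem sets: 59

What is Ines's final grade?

D+

Practicals: drop 60, 72 → average of remaining 5 = 448/5 = 89.6
Weighted total:
  Written exam 91 × 0.29 = 26.39
  Oral exam 72 × 0.13 = 9.36
  Weekly reports 43 × 0.11 = 4.73
  Presentations 43 × 0.06 = 2.58
  Practicals 89.6 × 0.05 = 4.48
  Studio work 71 × 0.17 = 12.07
  Problem sets 59 × 0.19 = 11.21
Sum = 70.82
70.82 is ≥ 68 and < 71 → D+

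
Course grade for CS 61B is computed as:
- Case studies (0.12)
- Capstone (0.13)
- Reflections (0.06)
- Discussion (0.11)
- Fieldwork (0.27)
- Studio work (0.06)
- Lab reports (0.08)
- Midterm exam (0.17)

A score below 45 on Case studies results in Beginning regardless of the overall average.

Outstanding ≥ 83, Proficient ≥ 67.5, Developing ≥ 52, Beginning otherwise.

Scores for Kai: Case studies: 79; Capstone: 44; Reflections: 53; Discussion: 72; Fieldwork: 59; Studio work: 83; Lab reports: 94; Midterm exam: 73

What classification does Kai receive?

Case studies score 79 ≥ 45: minimum met.
Weighted total:
  Case studies 79 × 0.12 = 9.48
  Capstone 44 × 0.13 = 5.72
  Reflections 53 × 0.06 = 3.18
  Discussion 72 × 0.11 = 7.92
  Fieldwork 59 × 0.27 = 15.93
  Studio work 83 × 0.06 = 4.98
  Lab reports 94 × 0.08 = 7.52
  Midterm exam 73 × 0.17 = 12.41
Sum = 67.14
67.14 is ≥ 52 and < 67.5 → Developing

Developing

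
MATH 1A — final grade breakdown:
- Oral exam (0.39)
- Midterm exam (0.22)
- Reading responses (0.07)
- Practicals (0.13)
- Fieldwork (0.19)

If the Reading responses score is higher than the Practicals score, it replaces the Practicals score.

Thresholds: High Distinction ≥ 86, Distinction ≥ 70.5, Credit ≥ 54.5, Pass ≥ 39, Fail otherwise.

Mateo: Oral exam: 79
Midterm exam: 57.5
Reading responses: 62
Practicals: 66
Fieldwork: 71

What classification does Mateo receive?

Reading responses (62) ≤ Practicals (66), so Practicals stays at 66.
Weighted total:
  Oral exam 79 × 0.39 = 30.81
  Midterm exam 57.5 × 0.22 = 12.65
  Reading responses 62 × 0.07 = 4.34
  Practicals 66 × 0.13 = 8.58
  Fieldwork 71 × 0.19 = 13.49
Sum = 69.87
69.87 is ≥ 54.5 and < 70.5 → Credit

Credit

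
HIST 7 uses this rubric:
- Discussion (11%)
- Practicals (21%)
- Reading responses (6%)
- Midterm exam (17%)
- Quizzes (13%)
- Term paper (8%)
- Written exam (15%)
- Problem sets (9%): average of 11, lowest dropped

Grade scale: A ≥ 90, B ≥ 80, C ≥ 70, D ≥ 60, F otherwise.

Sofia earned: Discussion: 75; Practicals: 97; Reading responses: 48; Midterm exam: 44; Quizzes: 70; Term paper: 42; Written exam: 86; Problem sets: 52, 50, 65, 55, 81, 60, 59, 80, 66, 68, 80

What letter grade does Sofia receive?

C

Problem sets: drop 50 → average of remaining 10 = 666/10 = 66.6
Weighted total:
  Discussion 75 × 0.11 = 8.25
  Practicals 97 × 0.21 = 20.37
  Reading responses 48 × 0.06 = 2.88
  Midterm exam 44 × 0.17 = 7.48
  Quizzes 70 × 0.13 = 9.1
  Term paper 42 × 0.08 = 3.36
  Written exam 86 × 0.15 = 12.9
  Problem sets 66.6 × 0.09 = 5.994
Sum = 70.334
70.334 is ≥ 70 and < 80 → C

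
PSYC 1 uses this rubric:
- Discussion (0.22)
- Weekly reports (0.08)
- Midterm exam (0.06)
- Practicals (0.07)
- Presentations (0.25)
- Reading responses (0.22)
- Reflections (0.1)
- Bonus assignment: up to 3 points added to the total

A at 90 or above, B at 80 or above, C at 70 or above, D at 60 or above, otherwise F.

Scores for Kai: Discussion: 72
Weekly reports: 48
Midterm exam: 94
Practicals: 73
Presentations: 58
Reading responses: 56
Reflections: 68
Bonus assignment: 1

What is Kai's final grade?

Weighted total:
  Discussion 72 × 0.22 = 15.84
  Weekly reports 48 × 0.08 = 3.84
  Midterm exam 94 × 0.06 = 5.64
  Practicals 73 × 0.07 = 5.11
  Presentations 58 × 0.25 = 14.5
  Reading responses 56 × 0.22 = 12.32
  Reflections 68 × 0.1 = 6.8
Sum = 64.05
Bonus assignment: 64.05 + 1 = 65.05
65.05 is ≥ 60 and < 70 → D

D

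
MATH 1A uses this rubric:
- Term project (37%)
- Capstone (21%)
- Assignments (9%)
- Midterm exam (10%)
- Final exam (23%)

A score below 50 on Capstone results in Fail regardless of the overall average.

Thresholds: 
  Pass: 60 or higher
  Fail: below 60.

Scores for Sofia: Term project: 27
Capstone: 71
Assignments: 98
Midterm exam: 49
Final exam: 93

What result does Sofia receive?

Pass

Capstone score 71 ≥ 50: minimum met.
Weighted total:
  Term project 27 × 0.37 = 9.99
  Capstone 71 × 0.21 = 14.91
  Assignments 98 × 0.09 = 8.82
  Midterm exam 49 × 0.1 = 4.9
  Final exam 93 × 0.23 = 21.39
Sum = 60.01
60.01 ≥ 60 → Pass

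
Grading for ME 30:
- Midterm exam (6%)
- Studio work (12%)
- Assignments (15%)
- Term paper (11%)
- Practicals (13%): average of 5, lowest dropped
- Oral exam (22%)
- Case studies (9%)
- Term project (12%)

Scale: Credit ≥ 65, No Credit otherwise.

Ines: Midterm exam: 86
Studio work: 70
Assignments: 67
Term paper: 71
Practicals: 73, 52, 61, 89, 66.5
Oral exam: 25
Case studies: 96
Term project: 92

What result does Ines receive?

Credit

Practicals: drop 52 → average of remaining 4 = 289.5/4 = 72.375
Weighted total:
  Midterm exam 86 × 0.06 = 5.16
  Studio work 70 × 0.12 = 8.4
  Assignments 67 × 0.15 = 10.05
  Term paper 71 × 0.11 = 7.81
  Practicals 72.375 × 0.13 = 9.40875
  Oral exam 25 × 0.22 = 5.5
  Case studies 96 × 0.09 = 8.64
  Term project 92 × 0.12 = 11.04
Sum = 66.00875
66.00875 ≥ 65 → Credit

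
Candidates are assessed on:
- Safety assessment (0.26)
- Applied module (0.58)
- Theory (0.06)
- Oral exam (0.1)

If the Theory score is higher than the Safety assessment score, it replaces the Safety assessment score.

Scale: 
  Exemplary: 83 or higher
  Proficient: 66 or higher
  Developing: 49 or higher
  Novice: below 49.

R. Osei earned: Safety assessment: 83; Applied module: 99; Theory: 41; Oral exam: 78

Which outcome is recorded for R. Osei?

Theory (41) ≤ Safety assessment (83), so Safety assessment stays at 83.
Weighted total:
  Safety assessment 83 × 0.26 = 21.58
  Applied module 99 × 0.58 = 57.42
  Theory 41 × 0.06 = 2.46
  Oral exam 78 × 0.1 = 7.8
Sum = 89.26
89.26 ≥ 83 → Exemplary

Exemplary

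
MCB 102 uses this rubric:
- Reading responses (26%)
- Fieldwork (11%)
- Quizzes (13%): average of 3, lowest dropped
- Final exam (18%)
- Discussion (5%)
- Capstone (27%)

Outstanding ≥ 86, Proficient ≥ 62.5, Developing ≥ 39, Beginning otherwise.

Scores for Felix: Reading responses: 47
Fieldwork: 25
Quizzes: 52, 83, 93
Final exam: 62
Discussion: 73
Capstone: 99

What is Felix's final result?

Proficient

Quizzes: drop 52 → average of remaining 2 = 176/2 = 88
Weighted total:
  Reading responses 47 × 0.26 = 12.22
  Fieldwork 25 × 0.11 = 2.75
  Quizzes 88 × 0.13 = 11.44
  Final exam 62 × 0.18 = 11.16
  Discussion 73 × 0.05 = 3.65
  Capstone 99 × 0.27 = 26.73
Sum = 67.95
67.95 is ≥ 62.5 and < 86 → Proficient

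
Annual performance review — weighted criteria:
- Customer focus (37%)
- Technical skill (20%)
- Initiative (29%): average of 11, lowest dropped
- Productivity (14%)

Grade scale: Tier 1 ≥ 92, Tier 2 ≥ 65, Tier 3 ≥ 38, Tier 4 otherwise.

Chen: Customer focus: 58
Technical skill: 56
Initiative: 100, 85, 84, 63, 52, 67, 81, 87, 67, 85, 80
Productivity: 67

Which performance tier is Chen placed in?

Initiative: drop 52 → average of remaining 10 = 799/10 = 79.9
Weighted total:
  Customer focus 58 × 0.37 = 21.46
  Technical skill 56 × 0.2 = 11.2
  Initiative 79.9 × 0.29 = 23.171
  Productivity 67 × 0.14 = 9.38
Sum = 65.211
65.211 is ≥ 65 and < 92 → Tier 2

Tier 2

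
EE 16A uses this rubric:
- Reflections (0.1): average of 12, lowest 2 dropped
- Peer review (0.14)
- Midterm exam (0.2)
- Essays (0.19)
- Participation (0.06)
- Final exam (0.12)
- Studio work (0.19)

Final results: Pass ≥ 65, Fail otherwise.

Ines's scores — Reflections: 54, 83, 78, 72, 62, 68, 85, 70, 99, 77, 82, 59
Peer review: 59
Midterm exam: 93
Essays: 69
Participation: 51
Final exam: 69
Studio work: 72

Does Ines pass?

Reflections: drop 54, 59 → average of remaining 10 = 776/10 = 77.6
Weighted total:
  Reflections 77.6 × 0.1 = 7.76
  Peer review 59 × 0.14 = 8.26
  Midterm exam 93 × 0.2 = 18.6
  Essays 69 × 0.19 = 13.11
  Participation 51 × 0.06 = 3.06
  Final exam 69 × 0.12 = 8.28
  Studio work 72 × 0.19 = 13.68
Sum = 72.75
72.75 ≥ 65 → Pass

Pass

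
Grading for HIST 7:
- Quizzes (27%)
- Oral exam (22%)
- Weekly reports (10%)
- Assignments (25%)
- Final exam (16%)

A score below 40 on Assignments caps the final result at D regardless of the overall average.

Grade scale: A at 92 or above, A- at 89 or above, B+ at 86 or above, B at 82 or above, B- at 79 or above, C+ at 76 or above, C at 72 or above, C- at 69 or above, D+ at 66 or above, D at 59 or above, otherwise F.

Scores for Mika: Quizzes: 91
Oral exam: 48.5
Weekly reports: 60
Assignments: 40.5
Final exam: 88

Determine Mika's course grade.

D

Assignments score 40.5 ≥ 40: minimum met.
Weighted total:
  Quizzes 91 × 0.27 = 24.57
  Oral exam 48.5 × 0.22 = 10.67
  Weekly reports 60 × 0.1 = 6
  Assignments 40.5 × 0.25 = 10.125
  Final exam 88 × 0.16 = 14.08
Sum = 65.445
65.445 is ≥ 59 and < 66 → D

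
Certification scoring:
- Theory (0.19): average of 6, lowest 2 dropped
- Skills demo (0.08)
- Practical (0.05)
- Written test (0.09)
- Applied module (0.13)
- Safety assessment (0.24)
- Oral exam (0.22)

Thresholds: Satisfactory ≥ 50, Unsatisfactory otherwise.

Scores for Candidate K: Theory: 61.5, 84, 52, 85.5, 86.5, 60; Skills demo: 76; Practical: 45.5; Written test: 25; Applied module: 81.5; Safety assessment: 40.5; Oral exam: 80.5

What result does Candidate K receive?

Theory: drop 52, 60 → average of remaining 4 = 317.5/4 = 79.375
Weighted total:
  Theory 79.375 × 0.19 = 15.08125
  Skills demo 76 × 0.08 = 6.08
  Practical 45.5 × 0.05 = 2.275
  Written test 25 × 0.09 = 2.25
  Applied module 81.5 × 0.13 = 10.595
  Safety assessment 40.5 × 0.24 = 9.72
  Oral exam 80.5 × 0.22 = 17.71
Sum = 63.71125
63.71125 ≥ 50 → Satisfactory

Satisfactory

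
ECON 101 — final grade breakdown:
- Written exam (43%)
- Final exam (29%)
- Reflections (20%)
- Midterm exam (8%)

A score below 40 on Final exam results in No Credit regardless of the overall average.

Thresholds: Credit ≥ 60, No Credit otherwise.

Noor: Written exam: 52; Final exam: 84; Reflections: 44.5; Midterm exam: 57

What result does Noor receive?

Credit

Final exam score 84 ≥ 40: minimum met.
Weighted total:
  Written exam 52 × 0.43 = 22.36
  Final exam 84 × 0.29 = 24.36
  Reflections 44.5 × 0.2 = 8.9
  Midterm exam 57 × 0.08 = 4.56
Sum = 60.18
60.18 ≥ 60 → Credit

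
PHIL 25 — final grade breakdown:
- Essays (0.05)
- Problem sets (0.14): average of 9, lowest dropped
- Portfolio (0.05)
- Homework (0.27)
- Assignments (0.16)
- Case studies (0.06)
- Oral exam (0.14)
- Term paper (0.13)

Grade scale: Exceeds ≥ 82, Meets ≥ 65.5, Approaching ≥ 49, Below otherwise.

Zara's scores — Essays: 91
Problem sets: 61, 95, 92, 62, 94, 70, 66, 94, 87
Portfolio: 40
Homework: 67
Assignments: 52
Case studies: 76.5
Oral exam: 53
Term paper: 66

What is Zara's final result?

Approaching

Problem sets: drop 61 → average of remaining 8 = 660/8 = 82.5
Weighted total:
  Essays 91 × 0.05 = 4.55
  Problem sets 82.5 × 0.14 = 11.55
  Portfolio 40 × 0.05 = 2
  Homework 67 × 0.27 = 18.09
  Assignments 52 × 0.16 = 8.32
  Case studies 76.5 × 0.06 = 4.59
  Oral exam 53 × 0.14 = 7.42
  Term paper 66 × 0.13 = 8.58
Sum = 65.1
65.1 is ≥ 49 and < 65.5 → Approaching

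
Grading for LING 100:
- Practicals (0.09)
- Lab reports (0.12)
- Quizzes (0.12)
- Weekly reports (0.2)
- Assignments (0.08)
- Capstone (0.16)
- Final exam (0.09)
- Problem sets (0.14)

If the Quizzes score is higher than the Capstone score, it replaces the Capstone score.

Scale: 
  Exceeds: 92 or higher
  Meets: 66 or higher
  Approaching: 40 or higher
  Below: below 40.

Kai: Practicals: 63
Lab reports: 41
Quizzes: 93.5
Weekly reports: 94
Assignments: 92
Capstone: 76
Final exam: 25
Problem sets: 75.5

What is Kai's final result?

Quizzes (93.5) > Capstone (76), so Capstone counts as 93.5.
Weighted total:
  Practicals 63 × 0.09 = 5.67
  Lab reports 41 × 0.12 = 4.92
  Quizzes 93.5 × 0.12 = 11.22
  Weekly reports 94 × 0.2 = 18.8
  Assignments 92 × 0.08 = 7.36
  Capstone 93.5 × 0.16 = 14.96
  Final exam 25 × 0.09 = 2.25
  Problem sets 75.5 × 0.14 = 10.57
Sum = 75.75
75.75 is ≥ 66 and < 92 → Meets

Meets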